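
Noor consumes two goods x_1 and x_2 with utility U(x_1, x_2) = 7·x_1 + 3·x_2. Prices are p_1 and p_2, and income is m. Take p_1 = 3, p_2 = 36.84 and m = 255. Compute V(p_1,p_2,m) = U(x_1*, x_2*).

Perfect substitutes: compare marginal utility per dollar. 7/p_1 vs 3/p_2 → 2.3333 vs 0.0814.
x_1 gives more utility per dollar, so spend all income on x_1: x_1* = m/p_1, x_2* = 0.
Numerically: x_1* = 85, x_2* = 0.
Utility at the optimum: U(85, 0) = 595.

V = 595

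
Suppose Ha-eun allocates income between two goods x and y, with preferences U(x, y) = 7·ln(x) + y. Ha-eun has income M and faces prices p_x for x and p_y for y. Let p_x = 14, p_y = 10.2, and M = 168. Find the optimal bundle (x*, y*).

MU_x = 7/x, MU_y = 1. Tangency: 7/x = p_x/p_y.
So x*(p_x,p_y) = 7·p_y/p_x, independent of income; and y* = (M − 7·p_y)/p_y.
At the given prices: x* = 7·10.2/14 = 5.1, and y* = 9.4706.

x* = 5.1, y* = 9.4706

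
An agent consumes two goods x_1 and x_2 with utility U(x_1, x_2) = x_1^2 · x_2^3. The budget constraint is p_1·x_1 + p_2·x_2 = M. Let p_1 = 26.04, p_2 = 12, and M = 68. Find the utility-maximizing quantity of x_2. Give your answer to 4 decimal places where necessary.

x_2* = 3.4

MU_x_1/MU_x_2 = (2·x_2)/(3·x_1); tangency sets this equal to p_1/p_2.
Rearranging, p_2·x_2 = (3/2)·p_1·x_1. Substituting into the budget gives p_1·x_1·(1 + (3/2)) = M.
Demand: x_1*(p_1,p_2,M) = 0.4·M/p_1 and x_2* = 0.6·M/p_2.
At p_1=26.04, p_2=12, M=68: x_2* = 0.6·68/12 = 3.4.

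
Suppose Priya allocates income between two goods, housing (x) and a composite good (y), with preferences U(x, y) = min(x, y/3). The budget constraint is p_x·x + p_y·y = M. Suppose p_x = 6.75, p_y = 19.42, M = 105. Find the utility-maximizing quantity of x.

With perfect complements, no substitution: consume in ratio x:y = 1:3.
Budget: p_x·x + p_y·3·x = M, so (p_x + 3·p_y)·x = M.
Demand: x*(p_x,p_y,M) = M/(p_x + 3·p_y), y* = 3·M/(p_x + 3·p_y).
Here 6.75 + 3·19.42 = 65.01, giving x* = 1.6151.

x* = 1.6151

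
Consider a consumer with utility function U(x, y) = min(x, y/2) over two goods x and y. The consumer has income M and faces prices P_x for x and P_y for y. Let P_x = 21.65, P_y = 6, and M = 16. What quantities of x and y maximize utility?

x* = 0.4755, y* = 0.951

With perfect complements, no substitution: consume in ratio x:y = 1:2.
Budget: P_x·x + P_y·2·x = M, so (P_x + 2·P_y)·x = M.
Demand: x*(P_x,P_y,M) = M/(P_x + 2·P_y), y* = 2·M/(P_x + 2·P_y).
Here 21.65 + 2·6 = 33.65, giving x* = 0.4755 and y* = 0.951.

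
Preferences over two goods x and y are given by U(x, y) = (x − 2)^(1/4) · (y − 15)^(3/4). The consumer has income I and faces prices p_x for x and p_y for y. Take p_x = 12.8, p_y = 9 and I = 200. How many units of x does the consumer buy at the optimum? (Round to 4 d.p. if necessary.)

x* = 2.7695

Substituting into the budget: x* = 2 + 0.25·(I − 2·p_x − 15·p_y)/p_x, and y* = 15 + 0.75·(…)/p_y.
Discretionary income = 200 − 2·12.8 − 15·9 = 39.4; x* = 2 + 0.25·39.4/12.8 = 2.7695.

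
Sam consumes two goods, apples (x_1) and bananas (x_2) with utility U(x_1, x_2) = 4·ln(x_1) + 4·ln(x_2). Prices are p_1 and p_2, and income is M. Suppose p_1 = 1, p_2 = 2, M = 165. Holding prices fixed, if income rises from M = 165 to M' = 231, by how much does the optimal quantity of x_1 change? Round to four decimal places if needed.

Δx_1* = 33

Tangency: MRS = x_2/x_1 = p_1/p_2.
So 4·p_2·x_2 = 4·p_1·x_1; combined with the budget, a share 0.5 of income goes to x_1.
Demand: x_1*(p_1,p_2,M) = 0.5·M/p_1 and x_2* = 0.5·M/p_2.
At p_1=1, p_2=2, M=165: x_1* = 0.5·165/1 = 82.5.
At M' = 231: x_1* = 115.5. Change: 115.5 − 82.5 = 33.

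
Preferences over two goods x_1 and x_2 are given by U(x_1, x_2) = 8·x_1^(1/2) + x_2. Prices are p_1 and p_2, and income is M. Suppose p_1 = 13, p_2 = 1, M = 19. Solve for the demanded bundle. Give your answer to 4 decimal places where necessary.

Utility is quasi-linear in x_2; the FOC for x_1 is 4/√x_1 = p_1/p_2.
Thus x_1* = (4·p_2/p_1)² — independent of M — with the rest of income spent on x_2.
Plugging in: x_1* = (4·1/13)² = 0.0947, x_2* = 17.7692.

x_1* = 0.0947, x_2* = 17.7692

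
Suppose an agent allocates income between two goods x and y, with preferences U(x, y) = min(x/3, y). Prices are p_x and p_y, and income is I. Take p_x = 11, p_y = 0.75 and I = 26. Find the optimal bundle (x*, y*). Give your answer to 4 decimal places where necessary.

Here 3·11 + 0.75 = 33.75, giving x* = 2.3111 and y* = 0.7704.

x* = 2.3111, y* = 0.7704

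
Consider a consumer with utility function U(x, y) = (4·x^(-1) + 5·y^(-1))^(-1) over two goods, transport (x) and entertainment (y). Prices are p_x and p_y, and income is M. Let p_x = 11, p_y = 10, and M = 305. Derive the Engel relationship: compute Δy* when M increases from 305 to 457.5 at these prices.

Δy* = 7.8686

MU_x ∝ 4·x^(-2), MU_y ∝ 5·y^(-2), so MRS = (4/5)·(y/x)^(2) = p_x/p_y.
Hence y/x = ((5/4)·p_x/p_y)^(1/(2)), i.e. raised to the 0.5 power.
Substitute y = (y/x)·x into the budget: x* = M/(p_x + p_y·(y/x)).
Numerically y/x = 1.172604, so x* = 305/(11 + 10·1.172604) = 13.4207 and y* = 1.172604·13.4207 = 15.7372.
At M' = 457.5: y* = 23.6058. Change: 23.6058 − 15.7372 = 7.8686.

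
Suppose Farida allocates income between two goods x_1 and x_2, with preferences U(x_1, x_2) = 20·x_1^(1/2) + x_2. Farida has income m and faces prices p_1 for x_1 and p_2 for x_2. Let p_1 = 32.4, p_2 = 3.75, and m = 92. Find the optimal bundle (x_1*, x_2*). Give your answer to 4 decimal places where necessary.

Set MRS = p_1/p_2: 10·x_1^(−1/2) = p_1/p_2.
Thus x_1* = (10·p_2/p_1)² — independent of m — with the rest of income spent on x_2.
Plugging in: x_1* = (10·3.75/32.4)² = 1.3396, x_2* = 12.9593.

x_1* = 1.3396, x_2* = 12.9593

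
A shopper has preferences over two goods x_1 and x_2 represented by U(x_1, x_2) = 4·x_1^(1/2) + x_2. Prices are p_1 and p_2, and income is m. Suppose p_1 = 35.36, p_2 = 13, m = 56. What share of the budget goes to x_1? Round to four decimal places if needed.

Solve: √x_1 = 2·p_2/p_1, so x_1*(p_1,p_2) = (2·p_2/p_1)², and x_2* = (m − p_1·x_1*)/p_2.
Plugging in: x_1* = (2·13/35.36)² = 0.5407, x_2* = 2.8371.
Expenditure on x_1: 35.36·0.5407 = 19.1176; share = 0.3414.

share on x_1 = 0.3414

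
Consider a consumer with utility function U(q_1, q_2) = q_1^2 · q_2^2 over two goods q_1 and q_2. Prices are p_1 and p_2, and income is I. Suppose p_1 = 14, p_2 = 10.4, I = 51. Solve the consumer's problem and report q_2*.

MU_q_1/MU_q_2 = (2·q_2)/(2·q_1); tangency sets this equal to p_1/p_2.
So 2·p_2·q_2 = 2·p_1·q_1; combined with the budget, a share 0.5 of income goes to q_1.
Demand: q_1*(p_1,p_2,I) = 0.5·I/p_1 and q_2* = 0.5·I/p_2.
At p_1=14, p_2=10.4, I=51: q_2* = 0.5·51/10.4 = 2.4519.

q_2* = 2.4519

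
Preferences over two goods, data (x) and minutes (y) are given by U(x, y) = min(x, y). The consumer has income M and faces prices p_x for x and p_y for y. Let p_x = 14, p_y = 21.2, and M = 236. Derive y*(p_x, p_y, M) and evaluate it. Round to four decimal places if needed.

y* = 6.7045

With perfect complements, no substitution: consume in ratio x:y = 1:1.
Budget: p_x·x + p_y·x = M, so (p_x + p_y)·x = M.
Demand: x*(p_x,p_y,M) = M/(p_x + p_y), y* = M/(p_x + p_y).
Here 14 + 21.2 = 35.2, giving y* = 6.7045.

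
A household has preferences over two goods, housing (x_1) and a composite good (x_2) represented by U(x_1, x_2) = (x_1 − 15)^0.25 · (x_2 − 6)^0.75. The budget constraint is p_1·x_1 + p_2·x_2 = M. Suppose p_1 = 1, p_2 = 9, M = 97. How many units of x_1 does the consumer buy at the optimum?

x_1* = 22

Let x_1' = x_1−15, x_2' = x_2−6. MRS = (1/3)·x_2'/x_1' = p_1/p_2.
Substituting into the budget: x_1* = 15 + 0.25·(M − 15·p_1 − 6·p_2)/p_1, and x_2* = 6 + 0.75·(…)/p_2.
Discretionary income = 97 − 15·1 − 6·9 = 28; x_1* = 15 + 0.25·28/1 = 22.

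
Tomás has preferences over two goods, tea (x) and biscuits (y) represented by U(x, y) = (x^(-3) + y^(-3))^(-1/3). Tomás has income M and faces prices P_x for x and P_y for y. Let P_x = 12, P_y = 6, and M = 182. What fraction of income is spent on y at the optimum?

Substitute y = (y/x)·x into the budget: x* = M/(P_x + P_y·(y/x)).
Numerically y/x = 1.189207, so x* = 182/(12 + 6·1.189207) = 9.5112 and y* = 1.189207·9.5112 = 11.3108.
Expenditure on y: 6·11.3108 = 67.865; share = 0.3729.

share on y = 0.3729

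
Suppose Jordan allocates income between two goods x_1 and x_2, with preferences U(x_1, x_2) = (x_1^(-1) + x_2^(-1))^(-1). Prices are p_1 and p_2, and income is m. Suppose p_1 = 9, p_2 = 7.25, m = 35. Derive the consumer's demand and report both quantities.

x_1* = 2.0495, x_2* = 2.2834

With the ratio pinned down, the budget gives x_1* = m/(p_1 + p_2·(x_2/x_1)) and x_2* = (x_2/x_1)·x_1*.
Numerically x_2/x_1 = 1.114172, so x_1* = 35/(9 + 7.25·1.114172) = 2.0495 and x_2* = 1.114172·2.0495 = 2.2834.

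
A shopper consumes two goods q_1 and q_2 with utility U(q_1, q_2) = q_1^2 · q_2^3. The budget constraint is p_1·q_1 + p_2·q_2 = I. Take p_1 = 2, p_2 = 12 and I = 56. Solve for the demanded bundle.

MU_q_1/MU_q_2 = (2·q_2)/(3·q_1); tangency sets this equal to p_1/p_2.
So 2·p_2·q_2 = 3·p_1·q_1; combined with the budget, a share 0.4 of income goes to q_1.
Demand: q_1*(p_1,p_2,I) = 0.4·I/p_1 and q_2* = 0.6·I/p_2.
At p_1=2, p_2=12, I=56: q_1* = 0.4·56/2 = 11.2, q_2* = 2.8.

q_1* = 11.2, q_2* = 2.8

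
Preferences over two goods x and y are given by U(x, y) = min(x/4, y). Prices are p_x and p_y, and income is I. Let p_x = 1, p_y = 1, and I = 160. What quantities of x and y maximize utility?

Leontief preferences: the optimum is at the kink where x/4 = y/1, i.e. y = (1/4)·x.
Budget: p_x·x + p_y·(1/4)·x = I, so (4·p_x + p_y)·x = 4·I.
Demand: x*(p_x,p_y,I) = 4·I/(4·p_x + p_y), y* = I/(4·p_x + p_y).
Here 4·1 + 1 = 5, giving x* = 128 and y* = 32.

x* = 128, y* = 32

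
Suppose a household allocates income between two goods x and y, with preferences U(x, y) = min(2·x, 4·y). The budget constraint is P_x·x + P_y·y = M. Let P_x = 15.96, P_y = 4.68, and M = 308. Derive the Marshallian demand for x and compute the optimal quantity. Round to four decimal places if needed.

x* = 16.8306

Leontief preferences: the optimum is at the kink where x/4 = y/2, i.e. y = (1/2)·x.
Budget: P_x·x + P_y·(1/2)·x = M, so (4·P_x + 2·P_y)·x = 4·M.
Demand: x*(P_x,P_y,M) = 4·M/(4·P_x + 2·P_y), y* = 2·M/(4·P_x + 2·P_y).
Here 4·15.96 + 2·4.68 = 73.2, giving x* = 16.8306.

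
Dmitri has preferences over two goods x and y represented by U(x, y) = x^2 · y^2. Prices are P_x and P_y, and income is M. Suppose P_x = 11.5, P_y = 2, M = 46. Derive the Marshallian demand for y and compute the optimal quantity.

y* = 11.5

Demand: x*(P_x,P_y,M) = 0.5·M/P_x and y* = 0.5·M/P_y.
At P_x=11.5, P_y=2, M=46: y* = 0.5·46/2 = 11.5.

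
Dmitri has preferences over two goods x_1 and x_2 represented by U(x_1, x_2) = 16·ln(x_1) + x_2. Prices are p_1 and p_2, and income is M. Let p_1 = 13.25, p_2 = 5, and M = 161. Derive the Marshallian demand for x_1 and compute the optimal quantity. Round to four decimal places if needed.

Set MRS = p_1/p_2: (16/x_1)/1 = p_1/p_2.
So x_1*(p_1,p_2) = 16·p_2/p_1, independent of income; and x_2* = (M − 16·p_2)/p_2.
At the given prices: x_1* = 16·5/13.25 = 6.0377.

x_1* = 6.0377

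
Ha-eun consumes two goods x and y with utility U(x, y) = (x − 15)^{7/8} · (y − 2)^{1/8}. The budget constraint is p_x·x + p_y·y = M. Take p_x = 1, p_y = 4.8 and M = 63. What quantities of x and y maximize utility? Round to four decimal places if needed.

MRS = 7·(y−2)/(x−15). Tangency with p_x/p_y gives y−2 = (1/7)·(p_x/p_y)·(x−15).
After buying the subsistence bundle (15, 2), a share 0.875 of the remaining income goes to x: x* = 15 + 0.875·(M − 15p_x − 2p_y)/p_x.
Discretionary income = 63 − 15·1 − 2·4.8 = 38.4; x* = 15 + 0.875·38.4/1 = 48.6; y* = 2 + 0.125·38.4/4.8 = 3.

x* = 48.6, y* = 3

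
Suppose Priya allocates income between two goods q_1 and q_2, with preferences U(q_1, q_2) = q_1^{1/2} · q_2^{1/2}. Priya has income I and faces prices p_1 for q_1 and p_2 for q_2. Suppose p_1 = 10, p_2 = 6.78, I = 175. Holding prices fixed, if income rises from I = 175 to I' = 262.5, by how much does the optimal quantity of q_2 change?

Tangency: MRS = q_2/q_1 = p_1/p_2.
So 0.5·p_2·q_2 = 0.5·p_1·q_1; combined with the budget, a share 0.5 of income goes to q_1.
Demand: q_1*(p_1,p_2,I) = 0.5·I/p_1 and q_2* = 0.5·I/p_2.
At p_1=10, p_2=6.78, I=175: q_2* = 0.5·175/6.78 = 12.9056.
At I' = 262.5: q_2* = 19.3584. Change: 19.3584 − 12.9056 = 6.4528.

Δq_2* = 6.4528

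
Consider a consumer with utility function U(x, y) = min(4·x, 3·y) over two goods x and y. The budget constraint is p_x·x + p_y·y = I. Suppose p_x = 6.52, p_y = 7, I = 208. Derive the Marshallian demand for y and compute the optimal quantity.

With perfect complements, no substitution: consume in ratio x:y = 3:4.
Budget: p_x·x + p_y·(4/3)·x = I, so (3·p_x + 4·p_y)·x = 3·I.
Demand: x*(p_x,p_y,I) = 3·I/(3·p_x + 4·p_y), y* = 4·I/(3·p_x + 4·p_y).
Here 3·6.52 + 4·7 = 47.56, giving y* = 17.4937.

y* = 17.4937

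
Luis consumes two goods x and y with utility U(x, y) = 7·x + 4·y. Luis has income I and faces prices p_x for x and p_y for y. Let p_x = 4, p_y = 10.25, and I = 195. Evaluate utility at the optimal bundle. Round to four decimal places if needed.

Linear utility — the consumer picks whichever good has higher MU/price: 7/4 = 1.75 vs 4/10.25 = 0.3902.
x gives more utility per dollar, so spend all income on x: x* = I/p_x, y* = 0.
Numerically: x* = 48.75, y* = 0.
Utility at the optimum: U(48.75, 0) = 341.25.

V = 341.25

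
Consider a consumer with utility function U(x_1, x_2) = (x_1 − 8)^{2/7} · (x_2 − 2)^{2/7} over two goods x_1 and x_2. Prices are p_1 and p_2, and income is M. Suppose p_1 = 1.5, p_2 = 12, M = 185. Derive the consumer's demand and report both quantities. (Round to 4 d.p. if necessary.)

MRS = (x_2−2)/(x_1−8). Tangency with p_1/p_2 gives x_2−2 = (p_1/p_2)·(x_1−8).
After buying the subsistence bundle (8, 2), a share 0.5 of the remaining income goes to x_1: x_1* = 8 + 0.5·(M − 8p_1 − 2p_2)/p_1.
Discretionary income = 185 − 8·1.5 − 2·12 = 149; x_1* = 8 + 0.5·149/1.5 = 57.6667; x_2* = 2 + 0.5·149/12 = 8.2083.

x_1* = 57.6667, x_2* = 8.2083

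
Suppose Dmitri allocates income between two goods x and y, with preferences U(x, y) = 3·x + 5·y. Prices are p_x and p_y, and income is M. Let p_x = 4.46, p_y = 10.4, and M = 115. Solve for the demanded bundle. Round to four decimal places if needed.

Linear utility — the consumer picks whichever good has higher MU/price: 3/4.46 = 0.6726 vs 5/10.4 = 0.4808.
x gives more utility per dollar, so spend all income on x: x* = M/p_x, y* = 0.
Numerically: x* = 25.7848, y* = 0.

x* = 25.7848, y* = 0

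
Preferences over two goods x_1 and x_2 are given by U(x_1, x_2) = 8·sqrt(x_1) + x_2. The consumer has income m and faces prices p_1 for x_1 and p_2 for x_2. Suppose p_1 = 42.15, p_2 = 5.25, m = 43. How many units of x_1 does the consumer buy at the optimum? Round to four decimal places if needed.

MU_x_1 = 4/√x_1, MU_x_2 = 1. Tangency: 4/√x_1 = p_1/p_2.
Solve: √x_1 = 4·p_2/p_1, so x_1*(p_1,p_2) = (4·p_2/p_1)², and x_2* = (m − p_1·x_1*)/p_2.
Plugging in: x_1* = (4·5.25/42.15)² = 0.2482.

x_1* = 0.2482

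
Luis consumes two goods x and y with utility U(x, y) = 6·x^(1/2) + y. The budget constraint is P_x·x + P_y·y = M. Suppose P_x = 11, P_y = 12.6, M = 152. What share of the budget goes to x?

Thus x* = (3·P_y/P_x)² — independent of M — with the rest of income spent on y.
Plugging in: x* = (3·12.6/11)² = 11.8086, y* = 1.7544.
Expenditure on x: 11·11.8086 = 129.8945; share = 0.8546.

share on x = 0.8546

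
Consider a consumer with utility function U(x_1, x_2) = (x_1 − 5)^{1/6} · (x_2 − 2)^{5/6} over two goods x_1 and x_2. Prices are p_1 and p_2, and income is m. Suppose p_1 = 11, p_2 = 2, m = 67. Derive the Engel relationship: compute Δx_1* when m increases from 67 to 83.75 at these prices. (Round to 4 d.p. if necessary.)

Δx_1* = 0.2538

Substituting into the budget: x_1* = 5 + 1/6·(m − 5·p_1 − 2·p_2)/p_1, and x_2* = 2 + 5/6·(…)/p_2.
Discretionary income = 67 − 5·11 − 2·2 = 8; x_1* = 5 + 1/6·8/11 = 5.1212.
At m' = 83.75: x_1* = 5.375. Change: 5.375 − 5.1212 = 0.2538.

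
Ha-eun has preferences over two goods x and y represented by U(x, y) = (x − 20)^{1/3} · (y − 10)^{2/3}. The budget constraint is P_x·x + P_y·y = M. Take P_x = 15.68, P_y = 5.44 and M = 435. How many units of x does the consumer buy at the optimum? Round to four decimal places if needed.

This is Cobb-Douglas in (x−20, y−10): tangency gives 1/3·P_y·(y−10) = 2/3·P_x·(x−20).
Substituting into the budget: x* = 20 + 1/3·(M − 20·P_x − 10·P_y)/P_x, and y* = 10 + 2/3·(…)/P_y.
Discretionary income = 435 − 20·15.68 − 10·5.44 = 67; x* = 20 + 1/3·67/15.68 = 21.4243.

x* = 21.4243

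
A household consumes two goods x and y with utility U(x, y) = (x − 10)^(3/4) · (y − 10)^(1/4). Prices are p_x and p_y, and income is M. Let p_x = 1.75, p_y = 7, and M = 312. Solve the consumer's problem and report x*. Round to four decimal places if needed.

Let x' = x−10, y' = y−10. MRS = 3·y'/x' = p_x/p_y.
After buying the subsistence bundle (10, 10), a share 0.75 of the remaining income goes to x: x* = 10 + 0.75·(M − 10p_x − 10p_y)/p_x.
Discretionary income = 312 − 10·1.75 − 10·7 = 224.5; x* = 10 + 0.75·224.5/1.75 = 106.2143.

x* = 106.2143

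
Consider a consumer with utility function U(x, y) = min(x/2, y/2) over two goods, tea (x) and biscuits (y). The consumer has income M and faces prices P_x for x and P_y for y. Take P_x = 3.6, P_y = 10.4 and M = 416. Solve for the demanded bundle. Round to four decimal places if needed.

x* = 29.7143, y* = 29.7143

With perfect complements, no substitution: consume in ratio x:y = 2:2.
Budget: P_x·x + P_y·x = M, so (2·P_x + 2·P_y)·x = 2·M.
Demand: x*(P_x,P_y,M) = 2·M/(2·P_x + 2·P_y), y* = 2·M/(2·P_x + 2·P_y).
Here 2·3.6 + 2·10.4 = 28, giving x* = 29.7143 and y* = 29.7143.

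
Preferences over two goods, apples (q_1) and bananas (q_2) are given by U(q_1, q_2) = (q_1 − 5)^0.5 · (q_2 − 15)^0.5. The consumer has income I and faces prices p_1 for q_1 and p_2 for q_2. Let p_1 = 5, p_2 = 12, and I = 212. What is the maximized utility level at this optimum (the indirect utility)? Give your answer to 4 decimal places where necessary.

V = 0.4518

Discretionary income = 212 − 5·5 − 15·12 = 7; q_1* = 5 + 0.5·7/5 = 5.7; q_2* = 15 + 0.5·7/12 = 15.2917.
Utility at the optimum: U(5.7, 15.2917) = 0.4518.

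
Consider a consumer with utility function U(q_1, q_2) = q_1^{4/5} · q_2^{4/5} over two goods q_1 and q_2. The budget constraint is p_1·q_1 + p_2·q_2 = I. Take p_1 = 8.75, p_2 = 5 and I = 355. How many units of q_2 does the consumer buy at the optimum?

Tangency: MRS = q_2/q_1 = p_1/p_2.
So 0.8·p_2·q_2 = 0.8·p_1·q_1; combined with the budget, a share 0.5 of income goes to q_1.
Demand: q_1*(p_1,p_2,I) = 0.5·I/p_1 and q_2* = 0.5·I/p_2.
At p_1=8.75, p_2=5, I=355: q_2* = 0.5·355/5 = 35.5.

q_2* = 35.5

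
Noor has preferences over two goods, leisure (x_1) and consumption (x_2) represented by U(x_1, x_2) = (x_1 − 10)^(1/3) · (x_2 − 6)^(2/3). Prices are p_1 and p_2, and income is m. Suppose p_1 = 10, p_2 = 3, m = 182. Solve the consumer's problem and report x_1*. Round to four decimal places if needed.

x_1* = 12.1333

This is Cobb-Douglas in (x_1−10, x_2−6): tangency gives 1/3·p_2·(x_2−6) = 2/3·p_1·(x_1−10).
After buying the subsistence bundle (10, 6), a share 1/3 of the remaining income goes to x_1: x_1* = 10 + 1/3·(m − 10p_1 − 6p_2)/p_1.
Discretionary income = 182 − 10·10 − 6·3 = 64; x_1* = 10 + 1/3·64/10 = 12.1333.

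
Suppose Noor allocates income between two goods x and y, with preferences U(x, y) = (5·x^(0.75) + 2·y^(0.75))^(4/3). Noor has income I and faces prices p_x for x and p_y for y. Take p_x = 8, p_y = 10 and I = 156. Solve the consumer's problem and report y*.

From the CES first-order condition, (5/2)·(y/x)^(0.25) = p_x/p_y.
Solve for the ratio: y/x = [(2/5)·p_x/p_y]^(4).
Substitute y = (y/x)·x into the budget: x* = I/(p_x + p_y·(y/x)).
Numerically y/x = 0.010486, so x* = 156/(8 + 10·0.010486) = 19.2477 and y* = 0.010486·19.2477 = 0.2018.

y* = 0.2018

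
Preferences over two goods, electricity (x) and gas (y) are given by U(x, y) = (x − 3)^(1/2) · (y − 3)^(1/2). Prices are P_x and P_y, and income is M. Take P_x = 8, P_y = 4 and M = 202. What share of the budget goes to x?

Let x' = x−3, y' = y−3. MRS = y'/x' = P_x/P_y.
Substituting into the budget: x* = 3 + 0.5·(M − 3·P_x − 3·P_y)/P_x, and y* = 3 + 0.5·(…)/P_y.
Discretionary income = 202 − 3·8 − 3·4 = 166; x* = 3 + 0.5·166/8 = 13.375; y* = 3 + 0.5·166/4 = 23.75.
Expenditure on x: 8·13.375 = 107; share = 0.5297.

share on x = 0.5297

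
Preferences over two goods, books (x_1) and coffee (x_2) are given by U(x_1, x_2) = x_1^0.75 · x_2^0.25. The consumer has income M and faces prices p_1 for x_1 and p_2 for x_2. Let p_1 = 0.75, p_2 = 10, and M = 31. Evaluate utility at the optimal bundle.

MU_x_1/MU_x_2 = (0.75·x_2)/(0.25·x_1); tangency sets this equal to p_1/p_2.
Rearranging, p_2·x_2 = (1/3)·p_1·x_1. Substituting into the budget gives p_1·x_1·(1 + (1/3)) = M.
Demand: x_1*(p_1,p_2,M) = 0.75·M/p_1 and x_2* = 0.25·M/p_2.
At p_1=0.75, p_2=10, M=31: x_1* = 0.75·31/0.75 = 31, x_2* = 0.775.
Utility at the optimum: U(31, 0.775) = 12.3267.

V = 12.3267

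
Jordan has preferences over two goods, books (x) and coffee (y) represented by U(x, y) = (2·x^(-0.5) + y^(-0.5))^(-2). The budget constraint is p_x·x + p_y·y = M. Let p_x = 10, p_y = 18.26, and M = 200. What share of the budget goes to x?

share on x = 0.565

From the CES first-order condition, 2·(y/x)^(1.5) = p_x/p_y.
Hence y/x = ((1/2)·p_x/p_y)^(1/(1.5)), i.e. raised to the 2/3 power.
With the ratio pinned down, the budget gives x* = M/(p_x + p_y·(y/x)) and y* = (y/x)·x*.
Numerically y/x = 0.421677, so x* = 200/(10 + 18.26·0.421677) = 11.2996 and y* = 0.421677·11.2996 = 4.7648.
Expenditure on x: 10·11.2996 = 112.9955; share = 0.565.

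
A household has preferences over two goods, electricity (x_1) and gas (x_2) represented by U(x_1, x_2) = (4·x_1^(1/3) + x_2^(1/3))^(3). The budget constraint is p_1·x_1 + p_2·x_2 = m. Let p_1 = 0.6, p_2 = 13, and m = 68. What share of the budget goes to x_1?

MRS = MU_x_1/MU_x_2 = 4·(x_2/x_1)^(2/3). Set equal to p_1/p_2.
Hence x_2/x_1 = ((1/4)·p_1/p_2)^(1/(2/3)), i.e. raised to the 1.5 power.
Substitute x_2 = (x_2/x_1)·x_1 into the budget: x_1* = m/(p_1 + p_2·(x_2/x_1)).
Numerically x_2/x_1 = 0.001239, so x_1* = 68/(0.6 + 13·0.001239) = 110.3694 and x_2* = 0.001239·110.3694 = 0.1368.
Expenditure on x_1: 0.6·110.3694 = 66.2217; share = 0.9738.

share on x_1 = 0.9738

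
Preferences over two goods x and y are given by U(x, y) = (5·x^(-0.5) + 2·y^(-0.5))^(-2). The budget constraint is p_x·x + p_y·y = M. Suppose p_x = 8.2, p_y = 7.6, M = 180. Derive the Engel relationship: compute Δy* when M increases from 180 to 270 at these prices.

MU_x ∝ 5·x^(-1.5), MU_y ∝ 2·y^(-1.5), so MRS = (5/2)·(y/x)^(1.5) = p_x/p_y.
Hence y/x = ((2/5)·p_x/p_y)^(1/(1.5)), i.e. raised to the 2/3 power.
Substitute y = (y/x)·x into the budget: x* = M/(p_x + p_y·(y/x)).
Numerically y/x = 0.571093, so x* = 180/(8.2 + 7.6·0.571093) = 14.3537 and y* = 0.571093·14.3537 = 8.1973.
At M' = 270: y* = 12.296. Change: 12.296 − 8.1973 = 4.0987.

Δy* = 4.0987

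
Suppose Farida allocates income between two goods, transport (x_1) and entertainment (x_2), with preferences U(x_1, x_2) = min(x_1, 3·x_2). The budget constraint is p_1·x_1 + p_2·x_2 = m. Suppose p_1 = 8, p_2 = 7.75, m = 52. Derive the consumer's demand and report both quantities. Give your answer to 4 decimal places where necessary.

Here 3·8 + 7.75 = 31.75, giving x_1* = 4.9134 and x_2* = 1.6378.

x_1* = 4.9134, x_2* = 1.6378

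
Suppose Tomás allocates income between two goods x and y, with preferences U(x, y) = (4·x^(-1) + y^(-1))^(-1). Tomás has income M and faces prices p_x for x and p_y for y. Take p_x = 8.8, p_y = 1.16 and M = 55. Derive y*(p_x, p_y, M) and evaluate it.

y* = 7.2848

From the CES first-order condition, 4·(y/x)^(2) = p_x/p_y.
Solve for the ratio: y/x = [(1/4)·p_x/p_y]^(0.5).
Substitute y = (y/x)·x into the budget: x* = M/(p_x + p_y·(y/x)).
Numerically y/x = 1.377153, so x* = 55/(8.8 + 1.16·1.377153) = 5.2897 and y* = 1.377153·5.2897 = 7.2848.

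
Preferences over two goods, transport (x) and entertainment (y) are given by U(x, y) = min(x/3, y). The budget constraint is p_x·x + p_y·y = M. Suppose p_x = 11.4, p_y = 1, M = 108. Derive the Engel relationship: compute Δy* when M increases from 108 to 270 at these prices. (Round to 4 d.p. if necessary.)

Δy* = 4.6023

Leontief preferences: the optimum is at the kink where x/3 = y/1, i.e. y = (1/3)·x.
Budget: p_x·x + p_y·(1/3)·x = M, so (3·p_x + p_y)·x = 3·M.
Demand: x*(p_x,p_y,M) = 3·M/(3·p_x + p_y), y* = M/(3·p_x + p_y).
Here 3·11.4 + 1 = 35.2, giving y* = 3.0682.
At M' = 270: y* = 7.6705. Change: 7.6705 − 3.0682 = 4.6023.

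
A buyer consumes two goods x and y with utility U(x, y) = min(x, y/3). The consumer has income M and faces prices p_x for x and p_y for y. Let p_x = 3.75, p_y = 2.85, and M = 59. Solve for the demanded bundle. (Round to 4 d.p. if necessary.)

With perfect complements, no substitution: consume in ratio x:y = 1:3.
Budget: p_x·x + p_y·3·x = M, so (p_x + 3·p_y)·x = M.
Demand: x*(p_x,p_y,M) = M/(p_x + 3·p_y), y* = 3·M/(p_x + 3·p_y).
Here 3.75 + 3·2.85 = 12.3, giving x* = 4.7967 and y* = 14.3902.

x* = 4.7967, y* = 14.3902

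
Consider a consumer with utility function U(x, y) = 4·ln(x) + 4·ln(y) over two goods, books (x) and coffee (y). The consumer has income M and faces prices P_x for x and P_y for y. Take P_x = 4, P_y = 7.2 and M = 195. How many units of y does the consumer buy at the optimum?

y* = 13.5417

Tangency: MRS = y/x = P_x/P_y.
So 4·P_y·y = 4·P_x·x; combined with the budget, a share 0.5 of income goes to x.
Demand: x*(P_x,P_y,M) = 0.5·M/P_x and y* = 0.5·M/P_y.
At P_x=4, P_y=7.2, M=195: y* = 0.5·195/7.2 = 13.5417.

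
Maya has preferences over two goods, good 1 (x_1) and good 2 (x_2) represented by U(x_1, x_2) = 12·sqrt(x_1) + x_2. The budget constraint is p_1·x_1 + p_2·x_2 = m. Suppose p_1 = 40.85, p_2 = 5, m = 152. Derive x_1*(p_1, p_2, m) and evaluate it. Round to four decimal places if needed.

x_1* = 0.5393

Utility is quasi-linear in x_2; the FOC for x_1 is 6/√x_1 = p_1/p_2.
Solve: √x_1 = 6·p_2/p_1, so x_1*(p_1,p_2) = (6·p_2/p_1)², and x_2* = (m − p_1·x_1*)/p_2.
Plugging in: x_1* = (6·5/40.85)² = 0.5393.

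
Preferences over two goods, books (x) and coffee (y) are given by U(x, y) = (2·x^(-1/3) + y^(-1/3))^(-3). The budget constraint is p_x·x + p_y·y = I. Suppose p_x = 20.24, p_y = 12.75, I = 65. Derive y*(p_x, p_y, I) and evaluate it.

MU_x ∝ 2·x^(-4/3), MU_y ∝ y^(-4/3), so MRS = 2·(y/x)^(4/3) = p_x/p_y.
Solve for the ratio: y/x = [(1/2)·p_x/p_y]^(0.75).
Substitute y = (y/x)·x into the budget: x* = I/(p_x + p_y·(y/x)).
Numerically y/x = 0.840916, so x* = 65/(20.24 + 12.75·0.840916) = 2.0994 and y* = 0.840916·2.0994 = 1.7654.

y* = 1.7654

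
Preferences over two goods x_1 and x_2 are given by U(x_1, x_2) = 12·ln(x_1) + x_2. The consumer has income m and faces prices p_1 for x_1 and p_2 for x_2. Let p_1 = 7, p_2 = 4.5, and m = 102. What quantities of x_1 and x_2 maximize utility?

MU_x_1 = 12/x_1, MU_x_2 = 1. Tangency: 12/x_1 = p_1/p_2.
So x_1*(p_1,p_2) = 12·p_2/p_1, independent of income; and x_2* = (m − 12·p_2)/p_2.
At the given prices: x_1* = 12·4.5/7 = 7.7143, and x_2* = 10.6667.

x_1* = 7.7143, x_2* = 10.6667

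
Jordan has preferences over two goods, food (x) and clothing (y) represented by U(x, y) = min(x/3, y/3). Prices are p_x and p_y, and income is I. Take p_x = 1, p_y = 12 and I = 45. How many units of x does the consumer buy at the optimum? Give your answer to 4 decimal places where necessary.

Demand: x*(p_x,p_y,I) = 3·I/(3·p_x + 3·p_y), y* = 3·I/(3·p_x + 3·p_y).
Here 3·1 + 3·12 = 39, giving x* = 3.4615.

x* = 3.4615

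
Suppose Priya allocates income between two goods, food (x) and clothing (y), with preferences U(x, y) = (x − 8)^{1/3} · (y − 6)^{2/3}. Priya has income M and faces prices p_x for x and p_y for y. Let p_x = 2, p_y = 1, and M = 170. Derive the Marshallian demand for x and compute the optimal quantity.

Let x' = x−8, y' = y−6. MRS = (1/2)·y'/x' = p_x/p_y.
Substituting into the budget: x* = 8 + 1/3·(M − 8·p_x − 6·p_y)/p_x, and y* = 6 + 2/3·(…)/p_y.
Discretionary income = 170 − 8·2 − 6·1 = 148; x* = 8 + 1/3·148/2 = 32.6667.

x* = 32.6667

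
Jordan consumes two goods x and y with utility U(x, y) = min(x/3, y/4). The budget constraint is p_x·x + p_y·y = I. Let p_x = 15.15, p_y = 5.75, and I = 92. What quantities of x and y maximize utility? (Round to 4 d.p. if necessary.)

With perfect complements, no substitution: consume in ratio x:y = 3:4.
Budget: p_x·x + p_y·(4/3)·x = I, so (3·p_x + 4·p_y)·x = 3·I.
Demand: x*(p_x,p_y,I) = 3·I/(3·p_x + 4·p_y), y* = 4·I/(3·p_x + 4·p_y).
Here 3·15.15 + 4·5.75 = 68.45, giving x* = 4.0321 and y* = 5.3762.

x* = 4.0321, y* = 5.3762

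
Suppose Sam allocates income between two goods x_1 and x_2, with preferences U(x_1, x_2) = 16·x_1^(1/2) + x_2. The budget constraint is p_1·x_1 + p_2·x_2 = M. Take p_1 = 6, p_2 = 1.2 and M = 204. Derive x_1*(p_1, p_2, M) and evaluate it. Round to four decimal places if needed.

Utility is quasi-linear in x_2; the FOC for x_1 is 8/√x_1 = p_1/p_2.
Thus x_1* = (8·p_2/p_1)² — independent of M — with the rest of income spent on x_2.
Plugging in: x_1* = (8·1.2/6)² = 2.56.

x_1* = 2.56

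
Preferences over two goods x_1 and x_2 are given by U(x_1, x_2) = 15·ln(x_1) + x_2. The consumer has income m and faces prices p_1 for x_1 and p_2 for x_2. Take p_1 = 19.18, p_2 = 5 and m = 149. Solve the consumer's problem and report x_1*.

Set MRS = p_1/p_2: (15/x_1)/1 = p_1/p_2.
So x_1*(p_1,p_2) = 15·p_2/p_1, independent of income; and x_2* = (m − 15·p_2)/p_2.
At the given prices: x_1* = 15·5/19.18 = 3.9103.

x_1* = 3.9103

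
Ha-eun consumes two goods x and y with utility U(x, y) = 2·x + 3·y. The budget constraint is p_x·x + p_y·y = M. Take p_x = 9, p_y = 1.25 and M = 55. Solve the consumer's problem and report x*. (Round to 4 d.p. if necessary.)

Perfect substitutes: compare marginal utility per dollar. 2/p_x vs 3/p_y → 0.2222 vs 2.4.
y gives more utility per dollar, so spend all income on y: y* = M/p_y, x* = 0.
Numerically: x* = 0, y* = 44.

x* = 0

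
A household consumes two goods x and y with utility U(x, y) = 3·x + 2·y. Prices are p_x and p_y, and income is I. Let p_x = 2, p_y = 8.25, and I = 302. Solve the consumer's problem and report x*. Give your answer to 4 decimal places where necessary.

x* = 151

Linear utility — the consumer picks whichever good has higher MU/price: 3/2 = 1.5 vs 2/8.25 = 0.2424.
x gives more utility per dollar, so spend all income on x: x* = I/p_x, y* = 0.
Numerically: x* = 151, y* = 0.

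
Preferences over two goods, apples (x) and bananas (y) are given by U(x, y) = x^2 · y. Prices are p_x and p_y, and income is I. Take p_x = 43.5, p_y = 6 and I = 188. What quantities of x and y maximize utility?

x* = 2.8812, y* = 10.4444

MU_x/MU_y = (2·y)/(x); tangency sets this equal to p_x/p_y.
Rearranging, p_y·y = (1/2)·p_x·x. Substituting into the budget gives p_x·x·(1 + (1/2)) = I.
Demand: x*(p_x,p_y,I) = 2/3·I/p_x and y* = 1/3·I/p_y.
At p_x=43.5, p_y=6, I=188: x* = 2/3·188/43.5 = 2.8812, y* = 10.4444.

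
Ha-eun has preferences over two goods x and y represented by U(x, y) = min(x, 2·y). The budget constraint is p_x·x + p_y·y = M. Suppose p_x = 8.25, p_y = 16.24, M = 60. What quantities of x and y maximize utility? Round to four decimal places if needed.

x* = 3.6652, y* = 1.8326

With perfect complements, no substitution: consume in ratio x:y = 2:1.
Budget: p_x·x + p_y·(1/2)·x = M, so (2·p_x + p_y)·x = 2·M.
Demand: x*(p_x,p_y,M) = 2·M/(2·p_x + p_y), y* = M/(2·p_x + p_y).
Here 2·8.25 + 16.24 = 32.74, giving x* = 3.6652 and y* = 1.8326.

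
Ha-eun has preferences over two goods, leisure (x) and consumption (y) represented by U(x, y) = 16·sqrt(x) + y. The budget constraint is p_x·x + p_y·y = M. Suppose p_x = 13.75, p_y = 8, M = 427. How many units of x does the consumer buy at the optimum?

x* = 21.6648

Utility is quasi-linear in y; the FOC for x is 8/√x = p_x/p_y.
Thus x* = (8·p_y/p_x)² — independent of M — with the rest of income spent on y.
Plugging in: x* = (8·8/13.75)² = 21.6648.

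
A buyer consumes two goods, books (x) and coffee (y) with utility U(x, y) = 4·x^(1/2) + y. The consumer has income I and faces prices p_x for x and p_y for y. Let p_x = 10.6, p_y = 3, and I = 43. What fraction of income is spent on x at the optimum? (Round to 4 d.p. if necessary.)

share on x = 0.079

Utility is quasi-linear in y; the FOC for x is 2/√x = p_x/p_y.
Thus x* = (2·p_y/p_x)² — independent of I — with the rest of income spent on y.
Plugging in: x* = (2·3/10.6)² = 0.3204, y* = 13.2013.
Expenditure on x: 10.6·0.3204 = 3.3962; share = 0.079.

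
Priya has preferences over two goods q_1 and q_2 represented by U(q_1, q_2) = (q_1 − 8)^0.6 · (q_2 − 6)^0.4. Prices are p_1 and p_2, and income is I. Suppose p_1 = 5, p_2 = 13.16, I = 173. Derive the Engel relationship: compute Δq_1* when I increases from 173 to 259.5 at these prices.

Δq_1* = 10.38

Let q_1' = q_1−8, q_2' = q_2−6. MRS = (3/2)·q_2'/q_1' = p_1/p_2.
Substituting into the budget: q_1* = 8 + 0.6·(I − 8·p_1 − 6·p_2)/p_1, and q_2* = 6 + 0.4·(…)/p_2.
Discretionary income = 173 − 8·5 − 6·13.16 = 54.04; q_1* = 8 + 0.6·54.04/5 = 14.4848.
At I' = 259.5: q_1* = 24.8648. Change: 24.8648 − 14.4848 = 10.38.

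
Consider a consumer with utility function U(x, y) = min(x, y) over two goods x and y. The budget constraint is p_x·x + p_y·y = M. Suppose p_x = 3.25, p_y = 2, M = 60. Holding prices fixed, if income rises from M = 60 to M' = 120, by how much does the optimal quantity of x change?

Leontief preferences: the optimum is at the kink where x/1 = y/1, i.e. y = x.
Budget: p_x·x + p_y·x = M, so (p_x + p_y)·x = M.
Demand: x*(p_x,p_y,M) = M/(p_x + p_y), y* = M/(p_x + p_y).
Here 3.25 + 2 = 5.25, giving x* = 11.4286.
At M' = 120: x* = 22.8571. Change: 22.8571 − 11.4286 = 11.4286.

Δx* = 11.4286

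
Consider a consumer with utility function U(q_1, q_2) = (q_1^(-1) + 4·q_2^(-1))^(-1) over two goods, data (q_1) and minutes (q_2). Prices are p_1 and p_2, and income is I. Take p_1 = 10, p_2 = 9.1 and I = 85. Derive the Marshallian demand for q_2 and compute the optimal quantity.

MRS = MU_q_1/MU_q_2 = (1/4)·(q_2/q_1)^(2). Set equal to p_1/p_2.
Hence q_2/q_1 = (4·p_1/p_2)^(1/(2)), i.e. raised to the 0.5 power.
With the ratio pinned down, the budget gives q_1* = I/(p_1 + p_2·(q_2/q_1)) and q_2* = (q_2/q_1)·q_1*.
Numerically q_2/q_1 = 2.09657, so q_1* = 85/(10 + 9.1·2.09657) = 2.9231 and q_2* = 2.09657·2.9231 = 6.1285.

q_2* = 6.1285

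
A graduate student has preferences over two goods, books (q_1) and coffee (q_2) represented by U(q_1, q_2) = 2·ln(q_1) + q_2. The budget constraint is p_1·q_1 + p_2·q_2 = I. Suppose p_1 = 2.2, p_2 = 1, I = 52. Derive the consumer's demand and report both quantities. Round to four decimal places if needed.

Set MRS = p_1/p_2: (2/q_1)/1 = p_1/p_2.
So q_1*(p_1,p_2) = 2·p_2/p_1, independent of income; and q_2* = (I − 2·p_2)/p_2.
At the given prices: q_1* = 2·1/2.2 = 0.9091, and q_2* = 50.

q_1* = 0.9091, q_2* = 50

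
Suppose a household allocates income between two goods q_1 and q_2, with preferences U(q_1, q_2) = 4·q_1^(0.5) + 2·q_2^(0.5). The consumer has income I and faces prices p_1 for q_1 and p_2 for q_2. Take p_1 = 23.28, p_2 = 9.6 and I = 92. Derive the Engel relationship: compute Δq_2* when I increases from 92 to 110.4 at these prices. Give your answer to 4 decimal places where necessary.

MRS = MU_q_1/MU_q_2 = 2·(q_2/q_1)^(0.5). Set equal to p_1/p_2.
Solve for the ratio: q_2/q_1 = [(1/2)·p_1/p_2]^(2).
Substitute q_2 = (q_2/q_1)·q_1 into the budget: q_1* = I/(p_1 + p_2·(q_2/q_1)).
Numerically q_2/q_1 = 1.470156, so q_1* = 92/(23.28 + 9.6·1.470156) = 2.4603 and q_2* = 1.470156·2.4603 = 3.6171.
At I' = 110.4: q_2* = 4.3405. Change: 4.3405 − 3.6171 = 0.7234.

Δq_2* = 0.7234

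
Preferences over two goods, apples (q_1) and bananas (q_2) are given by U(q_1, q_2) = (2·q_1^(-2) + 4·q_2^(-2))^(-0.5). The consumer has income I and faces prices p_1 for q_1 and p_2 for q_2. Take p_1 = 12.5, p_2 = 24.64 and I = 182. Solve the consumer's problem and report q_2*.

MU_q_1 ∝ 2·q_1^(-3), MU_q_2 ∝ 4·q_2^(-3), so MRS = (1/2)·(q_2/q_1)^(3) = p_1/p_2.
Solve for the ratio: q_2/q_1 = [2·p_1/p_2]^(1/3).
With the ratio pinned down, the budget gives q_1* = I/(p_1 + p_2·(q_2/q_1)) and q_2* = (q_2/q_1)·q_1*.
Numerically q_2/q_1 = 1.004847, so q_1* = 182/(12.5 + 24.64·1.004847) = 4.8847 and q_2* = 1.004847·4.8847 = 4.9083.

q_2* = 4.9083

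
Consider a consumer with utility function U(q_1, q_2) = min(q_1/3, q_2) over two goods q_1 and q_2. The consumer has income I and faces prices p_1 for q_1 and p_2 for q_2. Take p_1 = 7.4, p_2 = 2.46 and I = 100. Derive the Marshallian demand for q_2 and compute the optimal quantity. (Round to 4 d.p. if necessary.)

q_2* = 4.0552

With perfect complements, no substitution: consume in ratio q_1:q_2 = 3:1.
Budget: p_1·q_1 + p_2·(1/3)·q_1 = I, so (3·p_1 + p_2)·q_1 = 3·I.
Demand: q_1*(p_1,p_2,I) = 3·I/(3·p_1 + p_2), q_2* = I/(3·p_1 + p_2).
Here 3·7.4 + 2.46 = 24.66, giving q_2* = 4.0552.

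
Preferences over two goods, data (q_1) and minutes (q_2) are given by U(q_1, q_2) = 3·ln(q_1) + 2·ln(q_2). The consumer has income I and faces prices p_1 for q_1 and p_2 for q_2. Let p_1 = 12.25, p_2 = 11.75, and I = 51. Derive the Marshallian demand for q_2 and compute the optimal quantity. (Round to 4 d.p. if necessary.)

MU_q_1/MU_q_2 = (3·q_2)/(2·q_1); tangency sets this equal to p_1/p_2.
So 3·p_2·q_2 = 2·p_1·q_1; combined with the budget, a share 0.6 of income goes to q_1.
Demand: q_1*(p_1,p_2,I) = 0.6·I/p_1 and q_2* = 0.4·I/p_2.
At p_1=12.25, p_2=11.75, I=51: q_2* = 0.4·51/11.75 = 1.7362.

q_2* = 1.7362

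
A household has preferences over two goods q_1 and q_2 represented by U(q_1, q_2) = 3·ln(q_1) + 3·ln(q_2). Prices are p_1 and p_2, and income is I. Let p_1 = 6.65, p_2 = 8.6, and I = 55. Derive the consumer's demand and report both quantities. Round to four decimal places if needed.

The MRS is q_2/q_1. Set MRS = p_1/p_2.
So 3·p_2·q_2 = 3·p_1·q_1; combined with the budget, a share 0.5 of income goes to q_1.
Demand: q_1*(p_1,p_2,I) = 0.5·I/p_1 and q_2* = 0.5·I/p_2.
At p_1=6.65, p_2=8.6, I=55: q_1* = 0.5·55/6.65 = 4.1353, q_2* = 3.1977.

q_1* = 4.1353, q_2* = 3.1977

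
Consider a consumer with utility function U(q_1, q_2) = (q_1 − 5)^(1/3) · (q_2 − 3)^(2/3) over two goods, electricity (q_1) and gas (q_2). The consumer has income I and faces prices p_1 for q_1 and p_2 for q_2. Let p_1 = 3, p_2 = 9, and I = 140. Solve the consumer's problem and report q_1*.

q_1* = 15.8889

MRS = (1/2)·(q_2−3)/(q_1−5). Tangency with p_1/p_2 gives q_2−3 = 2·(p_1/p_2)·(q_1−5).
After buying the subsistence bundle (5, 3), a share 1/3 of the remaining income goes to q_1: q_1* = 5 + 1/3·(I − 5p_1 − 3p_2)/p_1.
Discretionary income = 140 − 5·3 − 3·9 = 98; q_1* = 5 + 1/3·98/3 = 15.8889.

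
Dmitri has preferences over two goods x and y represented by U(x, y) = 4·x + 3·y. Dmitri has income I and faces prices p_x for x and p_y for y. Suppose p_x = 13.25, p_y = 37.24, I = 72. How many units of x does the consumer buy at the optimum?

x* = 5.434

Perfect substitutes: compare marginal utility per dollar. 4/p_x vs 3/p_y → 0.3019 vs 0.0806.
x gives more utility per dollar, so spend all income on x: x* = I/p_x, y* = 0.
Numerically: x* = 5.434, y* = 0.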